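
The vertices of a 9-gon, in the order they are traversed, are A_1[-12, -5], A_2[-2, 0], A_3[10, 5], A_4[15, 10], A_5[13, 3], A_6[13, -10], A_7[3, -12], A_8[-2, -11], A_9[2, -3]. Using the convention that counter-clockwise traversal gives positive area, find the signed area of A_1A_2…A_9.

A_1→A_2: (-12)(0) − (-2)(-5) = -10
A_2→A_3: (-2)(5) − (10)(0) = -10
A_3→A_4: (10)(10) − (15)(5) = 25
A_4→A_5: (15)(3) − (13)(10) = -85
A_5→A_6: (13)(-10) − (13)(3) = -169
A_6→A_7: (13)(-12) − (3)(-10) = -126
A_7→A_8: (3)(-11) − (-2)(-12) = -57
A_8→A_9: (-2)(-3) − (2)(-11) = 28
A_9→A_1: (2)(-5) − (-12)(-3) = -46
Σ = -450
Signed area = Σ/2 = -225 (negative ⇒ clockwise traversal).

-225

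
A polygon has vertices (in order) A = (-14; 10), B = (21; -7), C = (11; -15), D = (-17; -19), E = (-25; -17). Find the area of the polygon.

744

Apply the surveyor's formula: 2A = Σ (x_i·y_{i+1} − x_{i+1}·y_i), indices taken mod 5.
Cross-terms: -112, -238, -464, -186, -488  ⇒  Σ = -1488
Area = |Σ|/2 = 744.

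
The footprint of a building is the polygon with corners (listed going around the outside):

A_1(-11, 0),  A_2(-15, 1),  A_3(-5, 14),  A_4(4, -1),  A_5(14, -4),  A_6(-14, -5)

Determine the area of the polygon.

225

Apply the surveyor's formula: 2A = Σ (x_i·y_{i+1} − x_{i+1}·y_i), indices taken mod 6.
Σ = (-11) + (-205) + (-51) + (-2) + (-126) + (-55) = -450
Area = |Σ|/2 = 225.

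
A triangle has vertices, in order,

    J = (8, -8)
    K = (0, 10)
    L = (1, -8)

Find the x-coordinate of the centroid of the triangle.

Apply the surveyor's formula. First the cross-terms c_i = x_i·y_{i+1} − x_{i+1}·y_i:
  80, -10, 56  ⇒  2A = 126, A = 63.
Then Σ (x_i + x_{i+1})·c_i = 1134, so x̄ = 1134 / (6·63) = 3.

3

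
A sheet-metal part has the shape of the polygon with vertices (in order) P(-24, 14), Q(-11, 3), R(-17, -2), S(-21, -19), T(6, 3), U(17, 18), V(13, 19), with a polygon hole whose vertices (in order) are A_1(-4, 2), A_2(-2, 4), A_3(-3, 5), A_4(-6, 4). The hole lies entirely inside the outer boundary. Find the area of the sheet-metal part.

629.5

Outer boundary:
Apply Gauss's area formula: 2A = Σ (x_i·y_{i+1} − x_{i+1}·y_i), indices taken mod 7.
P→Q: (-24)(3) − (-11)(14) = 82
Q→R: (-11)(-2) − (-17)(3) = 73
R→S: (-17)(-19) − (-21)(-2) = 281
S→T: (-21)(3) − (6)(-19) = 51
T→U: (6)(18) − (17)(3) = 57
U→V: (17)(19) − (13)(18) = 89
V→P: (13)(14) − (-24)(19) = 638
Σ = 1271
Area = |Σ|/2 = 635.5.
Hole:
Apply the shoelace (surveyor's) formula: 2A = Σ (x_i·y_{i+1} − x_{i+1}·y_i), indices taken mod 4.
Σ = (-12) + (2) + (18) + (4) = 12
Area = |Σ|/2 = 6.
Net area = 635.5 − 6 = 629.5.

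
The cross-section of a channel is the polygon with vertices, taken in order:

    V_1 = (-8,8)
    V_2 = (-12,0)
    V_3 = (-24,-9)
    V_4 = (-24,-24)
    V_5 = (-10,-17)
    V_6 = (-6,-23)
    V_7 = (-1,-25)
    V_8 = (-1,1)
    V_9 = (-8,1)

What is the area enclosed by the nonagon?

456

Apply the shoelace formula: 2A = Σ (x_i·y_{i+1} − x_{i+1}·y_i), indices taken mod 9.
Σ = (96) + (108) + (360) + (168) + (128) + (127) + (-26) + (7) + (-56) = 912
Area = |Σ|/2 = 456.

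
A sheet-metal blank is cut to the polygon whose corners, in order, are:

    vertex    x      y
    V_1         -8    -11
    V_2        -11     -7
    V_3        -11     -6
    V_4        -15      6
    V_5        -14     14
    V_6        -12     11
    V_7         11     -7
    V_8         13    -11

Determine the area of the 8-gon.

321

Cross-terms: -65, -11, -156, -126, 14, -37, -30, -231  ⇒  Σ = -642
Area = |Σ|/2 = 321.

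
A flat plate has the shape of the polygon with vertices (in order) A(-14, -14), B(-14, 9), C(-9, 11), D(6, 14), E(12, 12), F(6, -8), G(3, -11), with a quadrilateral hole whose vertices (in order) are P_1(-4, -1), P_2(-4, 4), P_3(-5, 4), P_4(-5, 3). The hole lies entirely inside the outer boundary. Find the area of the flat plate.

541.5

Outer boundary:
Apply the surveyor's formula: 2A = Σ (x_i·y_{i+1} − x_{i+1}·y_i), indices taken mod 7.
Cross-terms: -322, -73, -192, -96, -168, -42, -196  ⇒  Σ = -1089
Area = |Σ|/2 = 544.5.
Hole:
Apply the shoelace formula: 2A = Σ (x_i·y_{i+1} − x_{i+1}·y_i), indices taken mod 4.
Σ = (-20) + (4) + (5) + (17) = 6
Area = |Σ|/2 = 3.
Net area = 544.5 − 3 = 541.5.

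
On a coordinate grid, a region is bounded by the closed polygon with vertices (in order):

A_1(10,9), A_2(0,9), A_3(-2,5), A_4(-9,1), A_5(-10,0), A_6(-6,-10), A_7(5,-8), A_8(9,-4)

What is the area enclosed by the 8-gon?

266

Apply the shoelace formula: 2A = Σ (x_i·y_{i+1} − x_{i+1}·y_i), indices taken mod 8.
Σ = (90) + (18) + (43) + (10) + (100) + (98) + (52) + (121) = 532
Area = |Σ|/2 = 266.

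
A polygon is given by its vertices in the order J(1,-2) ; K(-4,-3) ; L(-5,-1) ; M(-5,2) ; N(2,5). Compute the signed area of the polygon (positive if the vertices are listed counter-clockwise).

Σ = (-11) + (-11) + (-15) + (-29) + (-9) = -75
Signed area = Σ/2 = -37.5 (negative ⇒ clockwise traversal).

-37.5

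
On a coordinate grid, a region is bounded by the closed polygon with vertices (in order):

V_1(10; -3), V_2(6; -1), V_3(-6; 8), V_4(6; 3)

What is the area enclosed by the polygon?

Σ = (8) + (42) + (-66) + (-48) = -64
Area = |Σ|/2 = 32.

32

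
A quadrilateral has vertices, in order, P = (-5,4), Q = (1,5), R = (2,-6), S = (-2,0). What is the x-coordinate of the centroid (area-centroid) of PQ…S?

-124/195

Apply the shoelace formula. First the cross-terms c_i = x_i·y_{i+1} − x_{i+1}·y_i:
  -29, -16, -12, -8  ⇒  2A = -65, A = -32.5.
Then Σ (x_i + x_{i+1})·c_i = 124, so x̄ = 124 / (6·(-32.5)) = -124/195.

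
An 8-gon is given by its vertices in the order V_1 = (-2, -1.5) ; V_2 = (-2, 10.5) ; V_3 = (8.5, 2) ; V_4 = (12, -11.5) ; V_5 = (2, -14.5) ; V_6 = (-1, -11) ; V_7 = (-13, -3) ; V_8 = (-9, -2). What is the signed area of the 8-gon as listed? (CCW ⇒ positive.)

-279

V_1→V_2: (-2)(10.5) − (-2)(-1.5) = -24
V_2→V_3: (-2)(2) − (8.5)(10.5) = -93.25
V_3→V_4: (8.5)(-11.5) − (12)(2) = -121.75
V_4→V_5: (12)(-14.5) − (2)(-11.5) = -151
V_5→V_6: (2)(-11) − (-1)(-14.5) = -36.5
V_6→V_7: (-1)(-3) − (-13)(-11) = -140
V_7→V_8: (-13)(-2) − (-9)(-3) = -1
V_8→V_1: (-9)(-1.5) − (-2)(-2) = 9.5
Σ = -558
Signed area = Σ/2 = -279 (negative ⇒ clockwise traversal).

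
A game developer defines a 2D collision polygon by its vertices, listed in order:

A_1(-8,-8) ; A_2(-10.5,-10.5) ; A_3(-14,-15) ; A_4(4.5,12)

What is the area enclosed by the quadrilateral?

15

Apply the shoelace formula: 2A = Σ (x_i·y_{i+1} − x_{i+1}·y_i), indices taken mod 4.
A_1→A_2: (-8)(-10.5) − (-10.5)(-8) = 0
A_2→A_3: (-10.5)(-15) − (-14)(-10.5) = 10.5
A_3→A_4: (-14)(12) − (4.5)(-15) = -100.5
A_4→A_1: (4.5)(-8) − (-8)(12) = 60
Σ = -30
Area = |Σ|/2 = 15.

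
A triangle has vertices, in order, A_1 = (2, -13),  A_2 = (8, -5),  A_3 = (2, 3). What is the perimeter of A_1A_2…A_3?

36

|A_1A_2| = √((6)² + (8)²) = √100 = 10
|A_2A_3| = √((-6)² + (8)²) = √100 = 10
|A_3A_1| = √((0)² + (-16)²) = √256 = 16
Perimeter = 10 + 10 + 16 = 36.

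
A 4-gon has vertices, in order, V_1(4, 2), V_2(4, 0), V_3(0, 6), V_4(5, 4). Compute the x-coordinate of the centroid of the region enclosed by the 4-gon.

43/15

Apply the shoelace formula. First the cross-terms c_i = x_i·y_{i+1} − x_{i+1}·y_i:
  -8, 24, -30, -6  ⇒  2A = -20, A = -10.
Then Σ (x_i + x_{i+1})·c_i = -172, so x̄ = -172 / (6·(-10)) = 43/15.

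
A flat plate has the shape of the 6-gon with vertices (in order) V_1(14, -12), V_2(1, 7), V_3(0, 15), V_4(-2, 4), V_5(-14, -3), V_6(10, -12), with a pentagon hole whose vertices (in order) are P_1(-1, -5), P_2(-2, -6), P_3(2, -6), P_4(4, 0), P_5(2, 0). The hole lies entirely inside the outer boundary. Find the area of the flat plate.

Outer boundary:
V_1→V_2: (14)(7) − (1)(-12) = 110
V_2→V_3: (1)(15) − (0)(7) = 15
V_3→V_4: (0)(4) − (-2)(15) = 30
V_4→V_5: (-2)(-3) − (-14)(4) = 62
V_5→V_6: (-14)(-12) − (10)(-3) = 198
V_6→V_1: (10)(-12) − (14)(-12) = 48
Σ = 463
Area = |Σ|/2 = 231.5.
Hole:
Apply the shoelace (surveyor's) formula: 2A = Σ (x_i·y_{i+1} − x_{i+1}·y_i), indices taken mod 5.
P_1→P_2: (-1)(-6) − (-2)(-5) = -4
P_2→P_3: (-2)(-6) − (2)(-6) = 24
P_3→P_4: (2)(0) − (4)(-6) = 24
P_4→P_5: (4)(0) − (2)(0) = 0
P_5→P_1: (2)(-5) − (-1)(0) = -10
Σ = 34
Area = |Σ|/2 = 17.
Net area = 231.5 − 17 = 214.5.

214.5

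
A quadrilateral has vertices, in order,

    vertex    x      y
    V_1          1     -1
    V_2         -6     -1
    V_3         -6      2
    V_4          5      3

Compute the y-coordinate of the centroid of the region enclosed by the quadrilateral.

Apply Gauss's area formula. First the cross-terms c_i = x_i·y_{i+1} − x_{i+1}·y_i:
  -7, -18, -28, -8  ⇒  2A = -61, A = -30.5.
Then Σ (y_i + y_{i+1})·c_i = -160, so ȳ = -160 / (6·(-30.5)) = 160/183.

160/183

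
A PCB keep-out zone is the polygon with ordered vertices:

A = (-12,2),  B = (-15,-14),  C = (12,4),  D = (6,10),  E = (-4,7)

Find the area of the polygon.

280

Apply the shoelace formula: 2A = Σ (x_i·y_{i+1} − x_{i+1}·y_i), indices taken mod 5.
Σ = (198) + (108) + (96) + (82) + (76) = 560
Area = |Σ|/2 = 280.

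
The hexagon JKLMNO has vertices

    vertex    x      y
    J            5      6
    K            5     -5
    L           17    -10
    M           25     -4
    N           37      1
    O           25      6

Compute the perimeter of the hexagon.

80

|JK| = √((0)² + (-11)²) = √121 = 11
|KL| = √((12)² + (-5)²) = √169 = 13
|LM| = √((8)² + (6)²) = √100 = 10
|MN| = √((12)² + (5)²) = √169 = 13
|NO| = √((-12)² + (5)²) = √169 = 13
|OJ| = √((-20)² + (0)²) = √400 = 20
Perimeter = 11 + 13 + 10 + 13 + 13 + 20 = 80.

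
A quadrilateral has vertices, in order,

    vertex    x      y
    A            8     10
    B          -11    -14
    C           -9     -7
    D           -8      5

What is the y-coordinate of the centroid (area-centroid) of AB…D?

Apply Gauss's area formula. First the cross-terms c_i = x_i·y_{i+1} − x_{i+1}·y_i:
  -2, -49, -101, -120  ⇒  2A = -272, A = -136.
Then Σ (y_i + y_{i+1})·c_i = -561, so ȳ = -561 / (6·(-136)) = 0.6875.

0.6875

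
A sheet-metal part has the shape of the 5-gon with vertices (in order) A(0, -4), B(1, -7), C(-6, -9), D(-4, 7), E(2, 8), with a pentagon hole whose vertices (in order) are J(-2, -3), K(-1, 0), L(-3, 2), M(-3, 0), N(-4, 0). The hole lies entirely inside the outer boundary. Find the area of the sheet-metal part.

83

Outer boundary:
Σ = (4) + (-51) + (-78) + (-46) + (-8) = -179
Area = |Σ|/2 = 89.5.
Hole:
Apply Gauss's area formula: 2A = Σ (x_i·y_{i+1} − x_{i+1}·y_i), indices taken mod 5.
Σ = (-3) + (-2) + (6) + (0) + (12) = 13
Area = |Σ|/2 = 6.5.
Net area = 89.5 − 6.5 = 83.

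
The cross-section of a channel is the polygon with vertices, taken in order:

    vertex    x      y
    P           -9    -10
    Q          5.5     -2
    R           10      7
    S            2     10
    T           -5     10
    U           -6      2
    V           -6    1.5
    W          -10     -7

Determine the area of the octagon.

217.25

Apply Gauss's area formula: 2A = Σ (x_i·y_{i+1} − x_{i+1}·y_i), indices taken mod 8.
Σ = (73) + (58.5) + (86) + (70) + (50) + (3) + (57) + (37) = 434.5
Area = |Σ|/2 = 217.25.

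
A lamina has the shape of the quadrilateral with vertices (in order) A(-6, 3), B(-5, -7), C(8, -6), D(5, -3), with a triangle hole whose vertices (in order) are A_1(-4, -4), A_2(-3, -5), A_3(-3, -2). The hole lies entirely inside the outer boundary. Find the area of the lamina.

Outer boundary:
Apply the shoelace formula: 2A = Σ (x_i·y_{i+1} − x_{i+1}·y_i), indices taken mod 4.
Σ = (57) + (86) + (6) + (-3) = 146
Area = |Σ|/2 = 73.
Hole:
Apply the surveyor's formula: 2A = Σ (x_i·y_{i+1} − x_{i+1}·y_i), indices taken mod 3.
Σ = (8) + (-9) + (4) = 3
Area = |Σ|/2 = 1.5.
Net area = 73 − 1.5 = 71.5.

71.5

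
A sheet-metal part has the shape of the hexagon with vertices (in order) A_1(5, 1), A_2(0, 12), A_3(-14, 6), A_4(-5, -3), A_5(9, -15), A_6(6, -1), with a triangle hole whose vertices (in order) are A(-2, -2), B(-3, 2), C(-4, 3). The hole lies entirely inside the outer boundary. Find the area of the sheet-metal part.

245.5

Outer boundary:
Apply the shoelace (surveyor's) formula: 2A = Σ (x_i·y_{i+1} − x_{i+1}·y_i), indices taken mod 6.
A_1→A_2: (5)(12) − (0)(1) = 60
A_2→A_3: (0)(6) − (-14)(12) = 168
A_3→A_4: (-14)(-3) − (-5)(6) = 72
A_4→A_5: (-5)(-15) − (9)(-3) = 102
A_5→A_6: (9)(-1) − (6)(-15) = 81
A_6→A_1: (6)(1) − (5)(-1) = 11
Σ = 494
Area = |Σ|/2 = 247.
Hole:
Apply the shoelace formula: 2A = Σ (x_i·y_{i+1} − x_{i+1}·y_i), indices taken mod 3.
Σ = (-10) + (-1) + (14) = 3
Area = |Σ|/2 = 1.5.
Net area = 247 − 1.5 = 245.5.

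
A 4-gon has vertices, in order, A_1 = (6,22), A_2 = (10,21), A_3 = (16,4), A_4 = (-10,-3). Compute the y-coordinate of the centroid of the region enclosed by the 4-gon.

Apply the shoelace formula. First the cross-terms c_i = x_i·y_{i+1} − x_{i+1}·y_i:
  -94, -296, -8, -202  ⇒  2A = -600, A = -300.
Then Σ (y_i + y_{i+1})·c_i = -15288, so ȳ = -15288 / (6·(-300)) = 637/75.

637/75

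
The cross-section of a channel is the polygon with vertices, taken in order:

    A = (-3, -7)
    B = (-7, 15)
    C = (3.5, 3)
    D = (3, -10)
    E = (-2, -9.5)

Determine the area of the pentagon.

Σ = (-94) + (-73.5) + (-44) + (-48.5) + (-14.5) = -274.5
Area = |Σ|/2 = 137.25.

137.25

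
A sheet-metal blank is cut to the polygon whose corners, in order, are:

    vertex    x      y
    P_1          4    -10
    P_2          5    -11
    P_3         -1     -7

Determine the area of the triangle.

P_1→P_2: (4)(-11) − (5)(-10) = 6
P_2→P_3: (5)(-7) − (-1)(-11) = -46
P_3→P_1: (-1)(-10) − (4)(-7) = 38
Σ = -2
Area = |Σ|/2 = 1.

1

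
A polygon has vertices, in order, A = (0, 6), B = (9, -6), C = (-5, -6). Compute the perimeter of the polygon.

|AB| = √((9)² + (-12)²) = √225 = 15
|BC| = √((-14)² + (0)²) = √196 = 14
|CA| = √((5)² + (12)²) = √169 = 13
Perimeter = 15 + 14 + 13 = 42.

42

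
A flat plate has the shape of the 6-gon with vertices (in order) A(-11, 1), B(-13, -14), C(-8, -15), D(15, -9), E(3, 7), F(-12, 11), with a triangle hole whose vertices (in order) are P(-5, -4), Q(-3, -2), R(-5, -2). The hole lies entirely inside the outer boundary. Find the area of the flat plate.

450.5

Outer boundary:
Apply the shoelace (surveyor's) formula: 2A = Σ (x_i·y_{i+1} − x_{i+1}·y_i), indices taken mod 6.
Σ = (167) + (83) + (297) + (132) + (117) + (109) = 905
Area = |Σ|/2 = 452.5.
Hole:
Σ = (-2) + (-4) + (10) = 4
Area = |Σ|/2 = 2.
Net area = 452.5 − 2 = 450.5.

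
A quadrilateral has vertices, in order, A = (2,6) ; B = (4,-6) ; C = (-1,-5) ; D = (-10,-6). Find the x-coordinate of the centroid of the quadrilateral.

-41/33

Apply Gauss's area formula. First the cross-terms c_i = x_i·y_{i+1} − x_{i+1}·y_i:
  -36, -26, -44, -48  ⇒  2A = -154, A = -77.
Then Σ (x_i + x_{i+1})·c_i = 574, so x̄ = 574 / (6·(-77)) = -41/33.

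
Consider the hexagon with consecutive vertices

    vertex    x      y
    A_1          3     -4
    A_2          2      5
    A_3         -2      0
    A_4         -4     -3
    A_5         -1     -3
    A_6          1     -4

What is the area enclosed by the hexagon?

Apply the surveyor's formula: 2A = Σ (x_i·y_{i+1} − x_{i+1}·y_i), indices taken mod 6.
Σ = (23) + (10) + (6) + (9) + (7) + (8) = 63
Area = |Σ|/2 = 31.5.

31.5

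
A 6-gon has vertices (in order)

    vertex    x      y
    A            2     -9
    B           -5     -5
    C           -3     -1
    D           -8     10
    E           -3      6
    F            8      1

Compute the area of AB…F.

Σ = (-55) + (-10) + (-38) + (-18) + (-51) + (-74) = -246
Area = |Σ|/2 = 123.

123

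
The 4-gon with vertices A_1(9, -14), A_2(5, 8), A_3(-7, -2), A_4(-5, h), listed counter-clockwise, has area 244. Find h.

Write out the shoelace sum; only the two edges meeting at A_4 involve h:
2·Area = [((-7)·h − (-5)·(-2)) + ((-5)·(-14) − 9·h)] + 188
       = -16·h + 248 = 488
⇒ h = -15.

-15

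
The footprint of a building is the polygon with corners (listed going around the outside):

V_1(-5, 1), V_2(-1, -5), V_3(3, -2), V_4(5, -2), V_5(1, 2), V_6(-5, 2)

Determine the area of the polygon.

Cross-terms: 26, 17, 4, 12, 12, 5  ⇒  Σ = 76
Area = |Σ|/2 = 38.

38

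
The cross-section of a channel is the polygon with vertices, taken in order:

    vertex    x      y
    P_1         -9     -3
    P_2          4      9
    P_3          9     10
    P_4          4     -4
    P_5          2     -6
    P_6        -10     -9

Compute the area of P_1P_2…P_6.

165.5

Σ = (-69) + (-41) + (-76) + (-16) + (-78) + (-51) = -331
Area = |Σ|/2 = 165.5.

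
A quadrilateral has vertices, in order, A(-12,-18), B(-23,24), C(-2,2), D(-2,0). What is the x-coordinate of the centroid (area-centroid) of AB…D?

Apply the shoelace formula. First the cross-terms c_i = x_i·y_{i+1} − x_{i+1}·y_i:
  -702, 2, 4, 36  ⇒  2A = -660, A = -330.
Then Σ (x_i + x_{i+1})·c_i = 24000, so x̄ = 24000 / (6·(-330)) = -400/33.

-400/33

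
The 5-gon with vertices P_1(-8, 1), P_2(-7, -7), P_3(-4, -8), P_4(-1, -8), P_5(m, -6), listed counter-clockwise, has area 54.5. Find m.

4

Write out the shoelace sum; only the two edges meeting at P_5 involve m:
2·Area = [((-1)·(-6) − m·(-8)) + (m·1 − (-8)·(-6))] + 115
       = 9·m + 73 = 109
⇒ m = 4.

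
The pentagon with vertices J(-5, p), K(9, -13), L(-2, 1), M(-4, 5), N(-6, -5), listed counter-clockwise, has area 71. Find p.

-5

The doubled signed area Σ (x_i y_{i+1} − x_{i+1} y_i) is linear in p.
With p=0 it equals 67; the coefficient of p is -15 (from the two edges through J).
So -15·p + 67 = 2·71 = 142 ⇒ p = -5.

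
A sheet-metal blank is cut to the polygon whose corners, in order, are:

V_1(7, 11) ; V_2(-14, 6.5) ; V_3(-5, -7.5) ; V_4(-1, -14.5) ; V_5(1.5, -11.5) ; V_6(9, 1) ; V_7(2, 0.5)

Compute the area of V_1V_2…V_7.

280.625

Σ = (199.5) + (137.5) + (65) + (33.25) + (105) + (2.5) + (18.5) = 561.25
Area = |Σ|/2 = 280.625.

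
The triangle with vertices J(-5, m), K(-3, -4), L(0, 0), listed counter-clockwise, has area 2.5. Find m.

-5

Write out the shoelace sum; only the two edges meeting at J involve m:
2·Area = [(0·m − (-5)·0) + ((-5)·(-4) − (-3)·m)] + 0
       = 3·m + 20 = 5
⇒ m = -5.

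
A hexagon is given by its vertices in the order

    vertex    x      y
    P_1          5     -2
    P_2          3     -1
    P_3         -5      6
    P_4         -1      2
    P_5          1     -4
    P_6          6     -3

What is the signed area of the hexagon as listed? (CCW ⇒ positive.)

Apply the shoelace (surveyor's) formula: 2A = Σ (x_i·y_{i+1} − x_{i+1}·y_i), indices taken mod 6.
Σ = (1) + (13) + (-4) + (2) + (21) + (3) = 36
Signed area = Σ/2 = 18 (positive ⇒ counter-clockwise traversal).

18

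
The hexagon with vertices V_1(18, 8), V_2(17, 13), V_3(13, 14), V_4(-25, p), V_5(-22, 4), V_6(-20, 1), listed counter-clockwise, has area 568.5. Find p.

The doubled signed area Σ (x_i y_{i+1} − x_{i+1} y_i) is linear in p.
With p=0 it equals 297; the coefficient of p is 35 (from the two edges through V_4).
So 35·p + 297 = 2·568.5 = 1137 ⇒ p = 24.

24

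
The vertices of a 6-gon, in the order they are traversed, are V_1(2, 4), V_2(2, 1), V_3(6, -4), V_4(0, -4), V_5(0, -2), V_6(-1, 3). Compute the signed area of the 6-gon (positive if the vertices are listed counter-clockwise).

Σ = (-6) + (-14) + (-24) + (0) + (-2) + (-10) = -56
Signed area = Σ/2 = -28 (negative ⇒ clockwise traversal).

-28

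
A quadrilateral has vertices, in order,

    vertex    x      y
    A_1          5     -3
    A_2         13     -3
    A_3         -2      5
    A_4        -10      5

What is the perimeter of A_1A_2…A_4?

50

|A_1A_2| = √((8)² + (0)²) = √64 = 8
|A_2A_3| = √((-15)² + (8)²) = √289 = 17
|A_3A_4| = √((-8)² + (0)²) = √64 = 8
|A_4A_1| = √((15)² + (-8)²) = √289 = 17
Perimeter = 8 + 17 + 8 + 17 = 50.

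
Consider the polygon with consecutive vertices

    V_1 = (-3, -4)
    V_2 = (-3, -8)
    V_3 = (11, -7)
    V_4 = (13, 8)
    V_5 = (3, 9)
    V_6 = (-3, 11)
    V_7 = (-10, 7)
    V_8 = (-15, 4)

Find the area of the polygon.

Apply Gauss's area formula: 2A = Σ (x_i·y_{i+1} − x_{i+1}·y_i), indices taken mod 8.
V_1→V_2: (-3)(-8) − (-3)(-4) = 12
V_2→V_3: (-3)(-7) − (11)(-8) = 109
V_3→V_4: (11)(8) − (13)(-7) = 179
V_4→V_5: (13)(9) − (3)(8) = 93
V_5→V_6: (3)(11) − (-3)(9) = 60
V_6→V_7: (-3)(7) − (-10)(11) = 89
V_7→V_8: (-10)(4) − (-15)(7) = 65
V_8→V_1: (-15)(-4) − (-3)(4) = 72
Σ = 679
Area = |Σ|/2 = 339.5.

339.5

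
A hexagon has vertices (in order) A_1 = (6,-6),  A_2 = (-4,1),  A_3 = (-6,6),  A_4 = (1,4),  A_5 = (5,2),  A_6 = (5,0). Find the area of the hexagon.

Apply the shoelace formula: 2A = Σ (x_i·y_{i+1} − x_{i+1}·y_i), indices taken mod 6.
Σ = (-18) + (-18) + (-30) + (-18) + (-10) + (-30) = -124
Area = |Σ|/2 = 62.

62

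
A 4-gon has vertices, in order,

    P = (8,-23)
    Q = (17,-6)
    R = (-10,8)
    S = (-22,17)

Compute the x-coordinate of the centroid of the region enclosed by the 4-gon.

83/53

Apply the surveyor's formula. First the cross-terms c_i = x_i·y_{i+1} − x_{i+1}·y_i:
  343, 76, 6, 370  ⇒  2A = 795, A = 397.5.
Then Σ (x_i + x_{i+1})·c_i = 3735, so x̄ = 3735 / (6·397.5) = 83/53.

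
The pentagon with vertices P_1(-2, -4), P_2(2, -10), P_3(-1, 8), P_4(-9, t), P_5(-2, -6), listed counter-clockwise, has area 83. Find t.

10

Write out the shoelace sum; only the two edges meeting at P_4 involve t:
2·Area = [((-1)·t − (-9)·8) + ((-9)·(-6) − (-2)·t)] + 30
       = 1·t + 156 = 166
⇒ t = 10.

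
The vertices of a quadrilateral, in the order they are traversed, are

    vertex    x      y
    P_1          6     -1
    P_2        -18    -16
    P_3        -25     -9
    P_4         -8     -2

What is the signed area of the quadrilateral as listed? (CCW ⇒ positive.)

P_1→P_2: (6)(-16) − (-18)(-1) = -114
P_2→P_3: (-18)(-9) − (-25)(-16) = -238
P_3→P_4: (-25)(-2) − (-8)(-9) = -22
P_4→P_1: (-8)(-1) − (6)(-2) = 20
Σ = -354
Signed area = Σ/2 = -177 (negative ⇒ clockwise traversal).

-177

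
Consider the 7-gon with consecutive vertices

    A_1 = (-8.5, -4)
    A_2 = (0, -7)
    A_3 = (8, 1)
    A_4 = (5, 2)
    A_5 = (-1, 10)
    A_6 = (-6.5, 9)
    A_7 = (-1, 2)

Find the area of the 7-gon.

Σ = (59.5) + (56) + (11) + (52) + (56) + (-4) + (21) = 251.5
Area = |Σ|/2 = 125.75.

125.75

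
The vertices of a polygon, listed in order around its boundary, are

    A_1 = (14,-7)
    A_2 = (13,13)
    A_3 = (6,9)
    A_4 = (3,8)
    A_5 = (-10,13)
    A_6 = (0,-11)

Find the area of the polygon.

Apply Gauss's area formula: 2A = Σ (x_i·y_{i+1} − x_{i+1}·y_i), indices taken mod 6.
Σ = (273) + (39) + (21) + (119) + (110) + (154) = 716
Area = |Σ|/2 = 358.

358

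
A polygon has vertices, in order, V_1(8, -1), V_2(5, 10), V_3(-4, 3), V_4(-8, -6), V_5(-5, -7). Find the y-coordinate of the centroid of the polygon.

34/55

Apply the shoelace formula. First the cross-terms c_i = x_i·y_{i+1} − x_{i+1}·y_i:
  85, 55, 48, 26, 61  ⇒  2A = 275, A = 137.5.
Then Σ (y_i + y_{i+1})·c_i = 510, so ȳ = 510 / (6·137.5) = 34/55.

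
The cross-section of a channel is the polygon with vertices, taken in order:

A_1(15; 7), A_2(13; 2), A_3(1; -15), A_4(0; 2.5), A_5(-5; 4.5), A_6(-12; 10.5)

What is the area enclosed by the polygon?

Apply the shoelace (surveyor's) formula: 2A = Σ (x_i·y_{i+1} − x_{i+1}·y_i), indices taken mod 6.
Cross-terms: -61, -197, 2.5, 12.5, 1.5, -241.5  ⇒  Σ = -483
Area = |Σ|/2 = 241.5.

241.5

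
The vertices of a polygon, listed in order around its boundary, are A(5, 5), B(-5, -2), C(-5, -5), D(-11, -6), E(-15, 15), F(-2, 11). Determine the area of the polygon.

225

Apply the shoelace (surveyor's) formula: 2A = Σ (x_i·y_{i+1} − x_{i+1}·y_i), indices taken mod 6.
Σ = (15) + (15) + (-25) + (-255) + (-135) + (-65) = -450
Area = |Σ|/2 = 225.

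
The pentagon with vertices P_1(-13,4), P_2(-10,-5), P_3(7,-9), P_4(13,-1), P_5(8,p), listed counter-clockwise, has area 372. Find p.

Write out the shoelace sum; only the two edges meeting at P_5 involve p:
2·Area = [(13·p − 8·(-1)) + (8·4 − (-13)·p)] + 340
       = 26·p + 380 = 744
⇒ p = 14.

14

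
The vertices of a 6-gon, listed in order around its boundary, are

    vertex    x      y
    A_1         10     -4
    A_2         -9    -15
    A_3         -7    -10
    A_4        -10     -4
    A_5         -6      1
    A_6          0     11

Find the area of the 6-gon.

241.5

Σ = (-186) + (-15) + (-72) + (-34) + (-66) + (-110) = -483
Area = |Σ|/2 = 241.5.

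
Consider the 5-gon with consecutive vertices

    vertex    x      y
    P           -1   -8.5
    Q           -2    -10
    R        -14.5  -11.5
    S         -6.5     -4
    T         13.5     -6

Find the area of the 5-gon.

86.75

Σ = (-7) + (-122) + (-16.75) + (93) + (-120.75) = -173.5
Area = |Σ|/2 = 86.75.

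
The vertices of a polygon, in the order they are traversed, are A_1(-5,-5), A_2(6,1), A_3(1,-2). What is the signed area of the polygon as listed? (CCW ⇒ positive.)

-1.5

Cross-terms: 25, -13, -15  ⇒  Σ = -3
Signed area = Σ/2 = -1.5 (negative ⇒ clockwise traversal).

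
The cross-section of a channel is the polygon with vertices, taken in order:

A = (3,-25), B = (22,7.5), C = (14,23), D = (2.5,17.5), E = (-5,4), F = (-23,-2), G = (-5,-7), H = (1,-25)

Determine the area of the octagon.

846.75

A→B: (3)(7.5) − (22)(-25) = 572.5
B→C: (22)(23) − (14)(7.5) = 401
C→D: (14)(17.5) − (2.5)(23) = 187.5
D→E: (2.5)(4) − (-5)(17.5) = 97.5
E→F: (-5)(-2) − (-23)(4) = 102
F→G: (-23)(-7) − (-5)(-2) = 151
G→H: (-5)(-25) − (1)(-7) = 132
H→A: (1)(-25) − (3)(-25) = 50
Σ = 1693.5
Area = |Σ|/2 = 846.75.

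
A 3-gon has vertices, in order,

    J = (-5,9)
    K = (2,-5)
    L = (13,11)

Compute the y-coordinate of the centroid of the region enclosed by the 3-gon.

5

Apply Gauss's area formula. First the cross-terms c_i = x_i·y_{i+1} − x_{i+1}·y_i:
  7, 87, 172  ⇒  2A = 266, A = 133.
Then Σ (y_i + y_{i+1})·c_i = 3990, so ȳ = 3990 / (6·133) = 5.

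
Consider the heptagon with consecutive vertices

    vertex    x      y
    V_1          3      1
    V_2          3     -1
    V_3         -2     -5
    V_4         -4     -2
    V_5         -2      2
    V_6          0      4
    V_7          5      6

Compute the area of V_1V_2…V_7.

Σ = (-6) + (-17) + (-16) + (-12) + (-8) + (-20) + (-13) = -92
Area = |Σ|/2 = 46.

46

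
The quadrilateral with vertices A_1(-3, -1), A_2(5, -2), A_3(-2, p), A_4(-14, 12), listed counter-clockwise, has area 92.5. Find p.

8

Write out the shoelace sum; only the two edges meeting at A_3 involve p:
2·Area = [(5·p − (-2)·(-2)) + ((-2)·12 − (-14)·p)] + 61
       = 19·p + 33 = 185
⇒ p = 8.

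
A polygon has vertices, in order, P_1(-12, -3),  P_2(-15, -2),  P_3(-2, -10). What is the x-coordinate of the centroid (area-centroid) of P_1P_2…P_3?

Apply Gauss's area formula. First the cross-terms c_i = x_i·y_{i+1} − x_{i+1}·y_i:
  -21, 146, -114  ⇒  2A = 11, A = 5.5.
Then Σ (x_i + x_{i+1})·c_i = -319, so x̄ = -319 / (6·5.5) = -29/3.

-29/3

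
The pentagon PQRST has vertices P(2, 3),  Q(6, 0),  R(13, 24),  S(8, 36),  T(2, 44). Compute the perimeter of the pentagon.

94

|PQ| = √((4)² + (-3)²) = √25 = 5
|QR| = √((7)² + (24)²) = √625 = 25
|RS| = √((-5)² + (12)²) = √169 = 13
|ST| = √((-6)² + (8)²) = √100 = 10
|TP| = √((0)² + (-41)²) = √1681 = 41
Perimeter = 5 + 25 + 13 + 10 + 41 = 94.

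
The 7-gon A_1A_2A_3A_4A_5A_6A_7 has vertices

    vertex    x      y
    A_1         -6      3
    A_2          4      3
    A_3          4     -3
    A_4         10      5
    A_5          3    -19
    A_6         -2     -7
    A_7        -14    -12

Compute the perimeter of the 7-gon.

94

|A_1A_2| = √((10)² + (0)²) = √100 = 10
|A_2A_3| = √((0)² + (-6)²) = √36 = 6
|A_3A_4| = √((6)² + (8)²) = √100 = 10
|A_4A_5| = √((-7)² + (-24)²) = √625 = 25
|A_5A_6| = √((-5)² + (12)²) = √169 = 13
|A_6A_7| = √((-12)² + (-5)²) = √169 = 13
|A_7A_1| = √((8)² + (15)²) = √289 = 17
Perimeter = 10 + 6 + 10 + 25 + 13 + 13 + 17 = 94.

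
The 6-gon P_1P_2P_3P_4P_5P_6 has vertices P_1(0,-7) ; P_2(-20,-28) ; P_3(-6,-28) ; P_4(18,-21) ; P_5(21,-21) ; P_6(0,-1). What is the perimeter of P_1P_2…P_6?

|P_1P_2| = √((-20)² + (-21)²) = √841 = 29
|P_2P_3| = √((14)² + (0)²) = √196 = 14
|P_3P_4| = √((24)² + (7)²) = √625 = 25
|P_4P_5| = √((3)² + (0)²) = √9 = 3
|P_5P_6| = √((-21)² + (20)²) = √841 = 29
|P_6P_1| = √((0)² + (-6)²) = √36 = 6
Perimeter = 29 + 14 + 25 + 3 + 29 + 6 = 106.

106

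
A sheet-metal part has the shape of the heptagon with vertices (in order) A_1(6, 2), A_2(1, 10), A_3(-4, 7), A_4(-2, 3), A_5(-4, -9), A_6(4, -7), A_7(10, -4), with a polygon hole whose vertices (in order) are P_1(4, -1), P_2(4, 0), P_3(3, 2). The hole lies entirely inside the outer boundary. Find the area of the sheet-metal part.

Outer boundary:
Apply the shoelace formula: 2A = Σ (x_i·y_{i+1} − x_{i+1}·y_i), indices taken mod 7.
Cross-terms: 58, 47, 2, 30, 64, 54, 44  ⇒  Σ = 299
Area = |Σ|/2 = 149.5.
Hole:
Apply the shoelace formula: 2A = Σ (x_i·y_{i+1} − x_{i+1}·y_i), indices taken mod 3.
Σ = (4) + (8) + (-11) = 1
Area = |Σ|/2 = 0.5.
Net area = 149.5 − 0.5 = 149.

149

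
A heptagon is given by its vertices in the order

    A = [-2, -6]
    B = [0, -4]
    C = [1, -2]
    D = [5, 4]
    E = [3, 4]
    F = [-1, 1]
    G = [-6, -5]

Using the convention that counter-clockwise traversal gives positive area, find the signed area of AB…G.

39

Apply the shoelace (surveyor's) formula: 2A = Σ (x_i·y_{i+1} − x_{i+1}·y_i), indices taken mod 7.
Σ = (8) + (4) + (14) + (8) + (7) + (11) + (26) = 78
Signed area = Σ/2 = 39 (positive ⇒ counter-clockwise traversal).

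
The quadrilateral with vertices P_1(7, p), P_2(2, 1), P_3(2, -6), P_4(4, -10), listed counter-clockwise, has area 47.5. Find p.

14

The doubled signed area Σ (x_i y_{i+1} − x_{i+1} y_i) is linear in p.
With p=0 it equals 67; the coefficient of p is 2 (from the two edges through P_1).
So 2·p + 67 = 2·47.5 = 95 ⇒ p = 14.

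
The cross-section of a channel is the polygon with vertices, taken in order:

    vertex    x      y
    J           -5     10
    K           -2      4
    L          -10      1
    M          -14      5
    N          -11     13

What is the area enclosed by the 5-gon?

Apply the surveyor's formula: 2A = Σ (x_i·y_{i+1} − x_{i+1}·y_i), indices taken mod 5.
Cross-terms: 0, 38, -36, -127, -45  ⇒  Σ = -170
Area = |Σ|/2 = 85.

85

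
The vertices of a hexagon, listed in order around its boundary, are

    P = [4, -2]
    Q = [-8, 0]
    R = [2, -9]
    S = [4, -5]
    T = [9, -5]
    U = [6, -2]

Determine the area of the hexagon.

Apply the shoelace (surveyor's) formula: 2A = Σ (x_i·y_{i+1} − x_{i+1}·y_i), indices taken mod 6.
Σ = (-16) + (72) + (26) + (25) + (12) + (-4) = 115
Area = |Σ|/2 = 57.5.

57.5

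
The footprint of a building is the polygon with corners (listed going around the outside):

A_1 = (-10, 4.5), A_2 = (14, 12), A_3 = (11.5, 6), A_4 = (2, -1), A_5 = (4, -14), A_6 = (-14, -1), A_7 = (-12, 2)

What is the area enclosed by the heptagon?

Cross-terms: -183, -54, -23.5, -24, -200, -40, -34  ⇒  Σ = -558.5
Area = |Σ|/2 = 279.25.

279.25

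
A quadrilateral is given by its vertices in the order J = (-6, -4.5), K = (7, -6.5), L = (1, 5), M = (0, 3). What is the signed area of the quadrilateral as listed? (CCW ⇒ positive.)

Apply the surveyor's formula: 2A = Σ (x_i·y_{i+1} − x_{i+1}·y_i), indices taken mod 4.
Cross-terms: 70.5, 41.5, 3, 18  ⇒  Σ = 133
Signed area = Σ/2 = 66.5 (positive ⇒ counter-clockwise traversal).

66.5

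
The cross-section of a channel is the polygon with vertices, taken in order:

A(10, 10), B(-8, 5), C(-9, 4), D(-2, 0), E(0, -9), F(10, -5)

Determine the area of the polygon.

Apply the shoelace formula: 2A = Σ (x_i·y_{i+1} − x_{i+1}·y_i), indices taken mod 6.
Cross-terms: 130, 13, 8, 18, 90, 150  ⇒  Σ = 409
Area = |Σ|/2 = 204.5.

204.5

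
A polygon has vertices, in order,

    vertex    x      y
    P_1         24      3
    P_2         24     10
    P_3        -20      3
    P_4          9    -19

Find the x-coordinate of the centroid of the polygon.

Apply the shoelace (surveyor's) formula. First the cross-terms c_i = x_i·y_{i+1} − x_{i+1}·y_i:
  168, 272, 353, 483  ⇒  2A = 1276, A = 638.
Then Σ (x_i + x_{i+1})·c_i = 21208, so x̄ = 21208 / (6·638) = 482/87.

482/87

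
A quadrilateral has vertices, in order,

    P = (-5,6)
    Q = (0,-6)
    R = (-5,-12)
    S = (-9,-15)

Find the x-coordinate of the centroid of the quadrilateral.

-14/3

Apply the shoelace formula. First the cross-terms c_i = x_i·y_{i+1} − x_{i+1}·y_i:
  30, -30, -33, -129  ⇒  2A = -162, A = -81.
Then Σ (x_i + x_{i+1})·c_i = 2268, so x̄ = 2268 / (6·(-81)) = -14/3.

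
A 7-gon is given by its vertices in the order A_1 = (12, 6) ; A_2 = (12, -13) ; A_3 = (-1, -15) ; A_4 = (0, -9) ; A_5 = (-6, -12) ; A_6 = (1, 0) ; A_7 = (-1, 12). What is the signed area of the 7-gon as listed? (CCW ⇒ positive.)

-296

Apply the shoelace formula: 2A = Σ (x_i·y_{i+1} − x_{i+1}·y_i), indices taken mod 7.
A_1→A_2: (12)(-13) − (12)(6) = -228
A_2→A_3: (12)(-15) − (-1)(-13) = -193
A_3→A_4: (-1)(-9) − (0)(-15) = 9
A_4→A_5: (0)(-12) − (-6)(-9) = -54
A_5→A_6: (-6)(0) − (1)(-12) = 12
A_6→A_7: (1)(12) − (-1)(0) = 12
A_7→A_1: (-1)(6) − (12)(12) = -150
Σ = -592
Signed area = Σ/2 = -296 (negative ⇒ clockwise traversal).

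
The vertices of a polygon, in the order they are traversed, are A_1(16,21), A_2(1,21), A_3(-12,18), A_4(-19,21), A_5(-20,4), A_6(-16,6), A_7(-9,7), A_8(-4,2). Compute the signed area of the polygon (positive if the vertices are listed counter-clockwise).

399.5

Apply the shoelace formula: 2A = Σ (x_i·y_{i+1} − x_{i+1}·y_i), indices taken mod 8.
Σ = (315) + (270) + (90) + (344) + (-56) + (-58) + (10) + (-116) = 799
Signed area = Σ/2 = 399.5 (positive ⇒ counter-clockwise traversal).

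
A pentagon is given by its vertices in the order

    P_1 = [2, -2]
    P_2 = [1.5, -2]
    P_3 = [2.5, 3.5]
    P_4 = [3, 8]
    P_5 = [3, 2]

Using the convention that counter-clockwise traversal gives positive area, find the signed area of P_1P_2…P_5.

-4.625

Apply the surveyor's formula: 2A = Σ (x_i·y_{i+1} − x_{i+1}·y_i), indices taken mod 5.
P_1→P_2: (2)(-2) − (1.5)(-2) = -1
P_2→P_3: (1.5)(3.5) − (2.5)(-2) = 10.25
P_3→P_4: (2.5)(8) − (3)(3.5) = 9.5
P_4→P_5: (3)(2) − (3)(8) = -18
P_5→P_1: (3)(-2) − (2)(2) = -10
Σ = -9.25
Signed area = Σ/2 = -4.625 (negative ⇒ clockwise traversal).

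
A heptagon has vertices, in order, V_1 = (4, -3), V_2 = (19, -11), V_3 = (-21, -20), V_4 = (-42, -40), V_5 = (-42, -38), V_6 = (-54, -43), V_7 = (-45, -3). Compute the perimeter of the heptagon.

|V_1V_2| = √((15)² + (-8)²) = √289 = 17
|V_2V_3| = √((-40)² + (-9)²) = √1681 = 41
|V_3V_4| = √((-21)² + (-20)²) = √841 = 29
|V_4V_5| = √((0)² + (2)²) = √4 = 2
|V_5V_6| = √((-12)² + (-5)²) = √169 = 13
|V_6V_7| = √((9)² + (40)²) = √1681 = 41
|V_7V_1| = √((49)² + (0)²) = √2401 = 49
Perimeter = 17 + 41 + 29 + 2 + 13 + 41 + 49 = 192.

192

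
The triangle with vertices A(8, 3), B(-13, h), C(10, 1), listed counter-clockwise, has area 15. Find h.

9

Write out the shoelace sum; only the two edges meeting at B involve h:
2·Area = [(8·h − (-13)·3) + ((-13)·1 − 10·h)] + 22
       = -2·h + 48 = 30
⇒ h = 9.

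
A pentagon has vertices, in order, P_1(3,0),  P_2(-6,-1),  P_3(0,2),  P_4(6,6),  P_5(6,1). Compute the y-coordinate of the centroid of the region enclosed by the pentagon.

Apply the shoelace formula. First the cross-terms c_i = x_i·y_{i+1} − x_{i+1}·y_i:
  -3, -12, -12, -30, -3  ⇒  2A = -60, A = -30.
Then Σ (y_i + y_{i+1})·c_i = -318, so ȳ = -318 / (6·(-30)) = 53/30.

53/30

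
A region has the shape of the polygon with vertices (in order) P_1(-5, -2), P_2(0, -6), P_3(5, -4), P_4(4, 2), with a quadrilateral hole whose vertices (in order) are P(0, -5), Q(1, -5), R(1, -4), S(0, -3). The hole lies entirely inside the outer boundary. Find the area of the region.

Outer boundary:
Apply the surveyor's formula: 2A = Σ (x_i·y_{i+1} − x_{i+1}·y_i), indices taken mod 4.
P_1→P_2: (-5)(-6) − (0)(-2) = 30
P_2→P_3: (0)(-4) − (5)(-6) = 30
P_3→P_4: (5)(2) − (4)(-4) = 26
P_4→P_1: (4)(-2) − (-5)(2) = 2
Σ = 88
Area = |Σ|/2 = 44.
Hole:
Σ = (5) + (1) + (-3) + (0) = 3
Area = |Σ|/2 = 1.5.
Net area = 44 − 1.5 = 42.5.

42.5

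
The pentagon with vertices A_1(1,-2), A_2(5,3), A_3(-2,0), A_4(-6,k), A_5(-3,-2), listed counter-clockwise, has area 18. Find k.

Write out the shoelace sum; only the two edges meeting at A_4 involve k:
2·Area = [((-2)·k − (-6)·0) + ((-6)·(-2) − (-3)·k)] + 27
       = 1·k + 39 = 36
⇒ k = -3.

-3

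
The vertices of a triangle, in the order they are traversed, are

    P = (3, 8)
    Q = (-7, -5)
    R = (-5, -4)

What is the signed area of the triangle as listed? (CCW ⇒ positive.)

Apply the surveyor's formula: 2A = Σ (x_i·y_{i+1} − x_{i+1}·y_i), indices taken mod 3.
Cross-terms: 41, 3, -28  ⇒  Σ = 16
Signed area = Σ/2 = 8 (positive ⇒ counter-clockwise traversal).

8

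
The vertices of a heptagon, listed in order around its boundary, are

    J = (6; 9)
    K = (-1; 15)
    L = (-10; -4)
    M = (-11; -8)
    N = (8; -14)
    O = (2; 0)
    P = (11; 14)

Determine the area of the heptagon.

289

Σ = (99) + (154) + (36) + (218) + (28) + (28) + (15) = 578
Area = |Σ|/2 = 289.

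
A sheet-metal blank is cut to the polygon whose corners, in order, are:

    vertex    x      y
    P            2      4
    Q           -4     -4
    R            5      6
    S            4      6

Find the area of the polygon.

Apply the shoelace formula: 2A = Σ (x_i·y_{i+1} − x_{i+1}·y_i), indices taken mod 4.
Σ = (8) + (-4) + (6) + (4) = 14
Area = |Σ|/2 = 7.

7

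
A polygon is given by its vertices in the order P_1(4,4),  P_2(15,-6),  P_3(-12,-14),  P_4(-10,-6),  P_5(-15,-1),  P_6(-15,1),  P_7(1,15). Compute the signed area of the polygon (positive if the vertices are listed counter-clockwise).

Apply the surveyor's formula: 2A = Σ (x_i·y_{i+1} − x_{i+1}·y_i), indices taken mod 7.
Cross-terms: -84, -282, -68, -80, -30, -226, -56  ⇒  Σ = -826
Signed area = Σ/2 = -413 (negative ⇒ clockwise traversal).

-413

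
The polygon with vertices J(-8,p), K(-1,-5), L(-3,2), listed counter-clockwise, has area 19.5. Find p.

The doubled signed area Σ (x_i y_{i+1} − x_{i+1} y_i) is linear in p.
With p=0 it equals 39; the coefficient of p is -2 (from the two edges through J).
So -2·p + 39 = 2·19.5 = 39 ⇒ p = 0.

0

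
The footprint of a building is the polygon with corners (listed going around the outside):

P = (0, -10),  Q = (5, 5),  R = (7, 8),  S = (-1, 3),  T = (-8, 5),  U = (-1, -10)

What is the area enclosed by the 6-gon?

Σ = (50) + (5) + (29) + (19) + (85) + (10) = 198
Area = |Σ|/2 = 99.

99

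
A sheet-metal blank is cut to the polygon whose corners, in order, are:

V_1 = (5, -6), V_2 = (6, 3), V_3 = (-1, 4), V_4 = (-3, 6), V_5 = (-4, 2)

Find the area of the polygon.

58

Apply the surveyor's formula: 2A = Σ (x_i·y_{i+1} − x_{i+1}·y_i), indices taken mod 5.
Σ = (51) + (27) + (6) + (18) + (14) = 116
Area = |Σ|/2 = 58.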